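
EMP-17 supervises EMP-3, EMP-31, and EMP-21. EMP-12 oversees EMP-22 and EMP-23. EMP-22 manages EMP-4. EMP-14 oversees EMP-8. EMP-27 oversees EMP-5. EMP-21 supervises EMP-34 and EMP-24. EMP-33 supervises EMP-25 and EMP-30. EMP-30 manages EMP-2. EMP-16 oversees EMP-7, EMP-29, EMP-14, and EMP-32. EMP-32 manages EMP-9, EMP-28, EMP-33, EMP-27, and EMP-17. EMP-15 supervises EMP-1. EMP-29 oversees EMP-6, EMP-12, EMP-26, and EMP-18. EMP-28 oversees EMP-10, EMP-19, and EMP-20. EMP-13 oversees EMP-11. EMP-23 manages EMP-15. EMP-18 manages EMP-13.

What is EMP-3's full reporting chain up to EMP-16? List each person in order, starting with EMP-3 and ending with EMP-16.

EMP-3 reports to EMP-17. EMP-17 reports to EMP-32. EMP-32 reports to EMP-16. EMP-16 is at the top.

EMP-3 -> EMP-17 -> EMP-32 -> EMP-16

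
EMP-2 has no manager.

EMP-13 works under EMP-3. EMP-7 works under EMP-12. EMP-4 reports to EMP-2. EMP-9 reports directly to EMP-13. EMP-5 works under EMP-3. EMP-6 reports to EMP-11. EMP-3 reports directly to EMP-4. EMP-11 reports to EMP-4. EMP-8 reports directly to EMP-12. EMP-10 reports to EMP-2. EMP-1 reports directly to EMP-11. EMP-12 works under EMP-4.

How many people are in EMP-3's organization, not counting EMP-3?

3

EMP-3 directly manages EMP-13, EMP-5. Under EMP-13: EMP-9 (1). EMP-5 has no reports. So EMP-3's organization is 2 direct reports plus everyone under them: 2 + 1 = 3.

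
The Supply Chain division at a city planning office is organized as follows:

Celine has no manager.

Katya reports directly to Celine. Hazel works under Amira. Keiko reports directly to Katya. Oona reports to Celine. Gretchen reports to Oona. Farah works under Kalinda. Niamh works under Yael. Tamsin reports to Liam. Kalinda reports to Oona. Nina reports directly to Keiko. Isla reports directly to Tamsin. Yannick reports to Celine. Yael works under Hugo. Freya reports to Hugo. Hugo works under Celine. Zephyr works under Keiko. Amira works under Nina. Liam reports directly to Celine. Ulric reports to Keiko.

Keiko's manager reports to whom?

Keiko reports to Katya, and Katya reports to Celine. So Keiko's skip-level manager is Celine.

Celine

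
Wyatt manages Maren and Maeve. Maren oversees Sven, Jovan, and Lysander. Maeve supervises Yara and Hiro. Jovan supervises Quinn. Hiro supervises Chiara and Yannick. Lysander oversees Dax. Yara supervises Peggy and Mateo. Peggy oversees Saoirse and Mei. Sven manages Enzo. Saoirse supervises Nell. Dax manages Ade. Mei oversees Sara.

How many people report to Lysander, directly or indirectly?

2

Lysander directly manages Dax. Under Dax: Ade (1). That's 2 in total.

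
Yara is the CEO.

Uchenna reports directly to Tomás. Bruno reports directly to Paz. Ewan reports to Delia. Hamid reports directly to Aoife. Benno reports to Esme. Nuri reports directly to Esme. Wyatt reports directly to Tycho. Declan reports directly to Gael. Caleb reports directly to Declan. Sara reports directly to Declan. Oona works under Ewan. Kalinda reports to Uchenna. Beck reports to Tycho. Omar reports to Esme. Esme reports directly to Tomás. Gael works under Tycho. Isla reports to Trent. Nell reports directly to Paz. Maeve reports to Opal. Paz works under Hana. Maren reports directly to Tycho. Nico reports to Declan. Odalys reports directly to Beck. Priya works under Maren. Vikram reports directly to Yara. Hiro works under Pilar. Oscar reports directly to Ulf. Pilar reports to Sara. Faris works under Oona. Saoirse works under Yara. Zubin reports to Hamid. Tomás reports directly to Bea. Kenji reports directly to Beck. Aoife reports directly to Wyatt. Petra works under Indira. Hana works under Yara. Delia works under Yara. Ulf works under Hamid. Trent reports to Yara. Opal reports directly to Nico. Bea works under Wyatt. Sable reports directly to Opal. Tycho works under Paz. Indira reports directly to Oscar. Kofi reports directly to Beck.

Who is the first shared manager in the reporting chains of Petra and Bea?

Petra's chain of managers is Indira, Oscar, Ulf, Hamid, Aoife, Wyatt, Tycho, Paz, Hana, Yara. Bea's chain of managers is Wyatt, Tycho, Paz, Hana, Yara. The first manager that appears in both chains is Wyatt.

Wyatt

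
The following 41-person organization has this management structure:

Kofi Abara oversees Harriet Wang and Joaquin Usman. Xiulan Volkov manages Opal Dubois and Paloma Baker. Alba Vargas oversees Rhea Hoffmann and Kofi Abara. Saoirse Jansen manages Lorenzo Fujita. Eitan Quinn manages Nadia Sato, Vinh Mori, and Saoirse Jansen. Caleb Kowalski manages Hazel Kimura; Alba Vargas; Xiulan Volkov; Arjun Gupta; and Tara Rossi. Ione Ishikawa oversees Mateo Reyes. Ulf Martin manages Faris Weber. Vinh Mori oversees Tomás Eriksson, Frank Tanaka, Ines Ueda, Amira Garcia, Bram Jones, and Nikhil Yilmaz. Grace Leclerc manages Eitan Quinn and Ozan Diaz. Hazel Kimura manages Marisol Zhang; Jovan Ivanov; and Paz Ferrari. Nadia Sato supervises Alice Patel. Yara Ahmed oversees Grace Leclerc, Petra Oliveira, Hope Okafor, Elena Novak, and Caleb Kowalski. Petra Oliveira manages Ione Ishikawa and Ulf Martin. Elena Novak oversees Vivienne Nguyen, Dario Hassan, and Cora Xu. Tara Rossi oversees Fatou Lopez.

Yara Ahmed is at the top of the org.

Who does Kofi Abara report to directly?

Kofi Abara reports directly to Alba Vargas.

Alba Vargas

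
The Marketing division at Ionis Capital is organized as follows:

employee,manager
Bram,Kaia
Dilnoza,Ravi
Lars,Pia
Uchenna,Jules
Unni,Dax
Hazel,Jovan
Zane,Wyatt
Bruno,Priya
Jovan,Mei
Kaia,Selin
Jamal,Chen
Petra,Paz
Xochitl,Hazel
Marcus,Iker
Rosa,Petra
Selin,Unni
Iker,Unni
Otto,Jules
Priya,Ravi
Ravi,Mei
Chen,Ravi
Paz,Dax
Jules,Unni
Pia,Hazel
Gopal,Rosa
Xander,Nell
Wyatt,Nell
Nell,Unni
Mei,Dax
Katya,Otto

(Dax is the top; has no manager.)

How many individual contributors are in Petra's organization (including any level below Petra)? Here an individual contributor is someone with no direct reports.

The only person in Petra's organization with no one reporting to them is Gopal. That is 1.

1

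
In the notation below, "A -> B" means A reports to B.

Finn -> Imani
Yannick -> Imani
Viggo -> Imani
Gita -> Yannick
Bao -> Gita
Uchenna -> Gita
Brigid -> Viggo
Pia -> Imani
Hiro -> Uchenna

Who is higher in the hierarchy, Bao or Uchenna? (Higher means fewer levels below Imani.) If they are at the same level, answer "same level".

Both Bao and Uchenna are 3 levels below Imani.

same level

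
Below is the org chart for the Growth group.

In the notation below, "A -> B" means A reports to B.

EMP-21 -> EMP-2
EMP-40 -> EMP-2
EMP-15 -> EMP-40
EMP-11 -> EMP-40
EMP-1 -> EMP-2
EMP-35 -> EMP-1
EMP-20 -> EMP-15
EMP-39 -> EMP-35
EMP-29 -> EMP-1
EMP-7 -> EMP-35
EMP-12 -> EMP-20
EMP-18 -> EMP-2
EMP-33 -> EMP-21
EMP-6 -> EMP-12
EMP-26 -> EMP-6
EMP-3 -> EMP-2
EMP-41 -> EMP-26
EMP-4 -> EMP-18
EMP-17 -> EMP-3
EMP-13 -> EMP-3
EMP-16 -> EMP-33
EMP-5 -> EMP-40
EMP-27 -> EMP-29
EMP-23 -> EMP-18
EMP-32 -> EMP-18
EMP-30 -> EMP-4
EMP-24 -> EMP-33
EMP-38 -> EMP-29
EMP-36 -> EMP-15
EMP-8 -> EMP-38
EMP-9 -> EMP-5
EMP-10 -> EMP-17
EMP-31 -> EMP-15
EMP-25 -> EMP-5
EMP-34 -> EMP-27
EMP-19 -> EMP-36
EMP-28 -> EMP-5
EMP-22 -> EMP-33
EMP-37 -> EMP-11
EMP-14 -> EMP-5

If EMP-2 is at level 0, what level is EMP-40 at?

Chain from EMP-40 up to EMP-2: EMP-40 → EMP-2. That is 1 step up, so EMP-40 is 1 level below EMP-2.

1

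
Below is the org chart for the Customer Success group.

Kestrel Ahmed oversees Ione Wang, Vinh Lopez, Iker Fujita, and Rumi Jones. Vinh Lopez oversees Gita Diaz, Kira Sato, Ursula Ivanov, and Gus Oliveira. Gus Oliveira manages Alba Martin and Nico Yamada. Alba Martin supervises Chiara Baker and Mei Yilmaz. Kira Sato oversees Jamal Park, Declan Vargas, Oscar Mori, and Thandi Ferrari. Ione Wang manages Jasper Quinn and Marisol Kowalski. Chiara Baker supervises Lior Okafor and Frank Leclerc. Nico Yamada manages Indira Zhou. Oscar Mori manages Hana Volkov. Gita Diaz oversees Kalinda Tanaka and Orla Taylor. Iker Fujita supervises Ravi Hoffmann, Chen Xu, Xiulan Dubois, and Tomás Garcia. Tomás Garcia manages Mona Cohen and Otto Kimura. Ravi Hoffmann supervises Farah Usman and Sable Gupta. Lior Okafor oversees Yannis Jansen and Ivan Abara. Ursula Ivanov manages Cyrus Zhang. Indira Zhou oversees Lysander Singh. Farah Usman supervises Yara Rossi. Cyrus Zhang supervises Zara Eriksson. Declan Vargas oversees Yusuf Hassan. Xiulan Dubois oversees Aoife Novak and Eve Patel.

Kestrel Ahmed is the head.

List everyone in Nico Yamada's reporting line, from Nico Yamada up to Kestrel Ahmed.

Nico Yamada reports to Gus Oliveira. Gus Oliveira reports to Vinh Lopez. Vinh Lopez reports to Kestrel Ahmed. Kestrel Ahmed is at the top.

Nico Yamada -> Gus Oliveira -> Vinh Lopez -> Kestrel Ahmed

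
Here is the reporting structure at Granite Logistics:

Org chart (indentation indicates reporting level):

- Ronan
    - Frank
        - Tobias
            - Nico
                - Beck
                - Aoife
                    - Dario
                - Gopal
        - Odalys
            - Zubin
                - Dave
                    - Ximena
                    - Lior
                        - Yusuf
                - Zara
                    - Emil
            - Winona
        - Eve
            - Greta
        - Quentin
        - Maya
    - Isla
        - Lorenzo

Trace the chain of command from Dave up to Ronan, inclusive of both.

Dave reports to Zubin. Zubin reports to Odalys. Odalys reports to Frank. Frank reports to Ronan. Ronan is at the top.

Dave -> Zubin -> Odalys -> Frank -> Ronan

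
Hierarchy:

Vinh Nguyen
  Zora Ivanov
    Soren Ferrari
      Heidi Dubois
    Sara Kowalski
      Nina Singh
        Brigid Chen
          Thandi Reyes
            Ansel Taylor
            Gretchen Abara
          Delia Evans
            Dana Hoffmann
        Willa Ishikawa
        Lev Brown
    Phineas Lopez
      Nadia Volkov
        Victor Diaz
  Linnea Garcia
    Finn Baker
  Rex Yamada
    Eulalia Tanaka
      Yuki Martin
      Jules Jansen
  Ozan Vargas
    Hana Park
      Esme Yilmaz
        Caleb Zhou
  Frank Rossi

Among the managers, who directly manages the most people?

Vinh Nguyen

Direct-report counts: Vinh Nguyen has 5; Ozan Vargas has 1; Hana Park has 1; Esme Yilmaz has 1; Rex Yamada has 1; Eulalia Tanaka has 2; Linnea Garcia has 1; Zora Ivanov has 3; Phineas Lopez has 1; Nadia Volkov has 1; Sara Kowalski has 1; Nina Singh has 3; Brigid Chen has 2; Delia Evans has 1; Thandi Reyes has 2; Soren Ferrari has 1. The largest is 5, held by Vinh Nguyen.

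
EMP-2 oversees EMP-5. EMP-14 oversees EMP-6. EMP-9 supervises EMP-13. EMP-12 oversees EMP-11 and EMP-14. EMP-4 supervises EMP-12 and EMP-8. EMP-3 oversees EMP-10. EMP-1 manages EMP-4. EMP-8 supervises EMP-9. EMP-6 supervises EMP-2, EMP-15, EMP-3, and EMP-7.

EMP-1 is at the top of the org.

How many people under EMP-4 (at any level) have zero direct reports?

The people in EMP-4's organization with no one reporting to them are EMP-13, EMP-15, EMP-10, EMP-7, EMP-5, EMP-11. That is 6.

6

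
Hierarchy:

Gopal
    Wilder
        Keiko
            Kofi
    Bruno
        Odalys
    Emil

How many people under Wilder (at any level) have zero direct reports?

The only person in Wilder's organization with no one reporting to them is Kofi. That is 1.

1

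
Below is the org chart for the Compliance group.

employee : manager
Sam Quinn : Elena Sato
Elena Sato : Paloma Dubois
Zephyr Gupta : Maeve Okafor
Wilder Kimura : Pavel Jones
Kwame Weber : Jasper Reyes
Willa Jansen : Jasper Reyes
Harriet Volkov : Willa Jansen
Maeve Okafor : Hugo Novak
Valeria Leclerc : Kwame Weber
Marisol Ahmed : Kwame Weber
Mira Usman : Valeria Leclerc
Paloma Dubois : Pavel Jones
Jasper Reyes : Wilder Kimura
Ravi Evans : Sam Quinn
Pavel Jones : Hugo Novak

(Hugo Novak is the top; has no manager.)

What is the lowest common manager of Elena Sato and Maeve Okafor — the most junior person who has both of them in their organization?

Hugo Novak

Elena Sato's chain of managers is Paloma Dubois, Pavel Jones, Hugo Novak. Maeve Okafor's chain of managers is Hugo Novak. The first manager that appears in both chains is Hugo Novak.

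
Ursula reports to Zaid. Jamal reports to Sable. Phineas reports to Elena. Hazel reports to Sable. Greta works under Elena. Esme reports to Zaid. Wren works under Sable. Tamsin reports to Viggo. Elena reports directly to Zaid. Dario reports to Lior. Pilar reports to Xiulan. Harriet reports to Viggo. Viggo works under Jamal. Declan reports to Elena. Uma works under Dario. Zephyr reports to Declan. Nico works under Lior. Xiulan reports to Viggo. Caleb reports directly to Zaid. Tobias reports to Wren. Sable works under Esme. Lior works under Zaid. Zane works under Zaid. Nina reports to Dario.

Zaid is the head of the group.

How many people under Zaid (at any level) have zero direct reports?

14

The people in Zaid's organization with no one reporting to them are Caleb, Zane, Greta, Phineas, Zephyr, Nico, Nina, Uma, Ursula, Tobias, Harriet, Tamsin, Pilar, Hazel. That is 14.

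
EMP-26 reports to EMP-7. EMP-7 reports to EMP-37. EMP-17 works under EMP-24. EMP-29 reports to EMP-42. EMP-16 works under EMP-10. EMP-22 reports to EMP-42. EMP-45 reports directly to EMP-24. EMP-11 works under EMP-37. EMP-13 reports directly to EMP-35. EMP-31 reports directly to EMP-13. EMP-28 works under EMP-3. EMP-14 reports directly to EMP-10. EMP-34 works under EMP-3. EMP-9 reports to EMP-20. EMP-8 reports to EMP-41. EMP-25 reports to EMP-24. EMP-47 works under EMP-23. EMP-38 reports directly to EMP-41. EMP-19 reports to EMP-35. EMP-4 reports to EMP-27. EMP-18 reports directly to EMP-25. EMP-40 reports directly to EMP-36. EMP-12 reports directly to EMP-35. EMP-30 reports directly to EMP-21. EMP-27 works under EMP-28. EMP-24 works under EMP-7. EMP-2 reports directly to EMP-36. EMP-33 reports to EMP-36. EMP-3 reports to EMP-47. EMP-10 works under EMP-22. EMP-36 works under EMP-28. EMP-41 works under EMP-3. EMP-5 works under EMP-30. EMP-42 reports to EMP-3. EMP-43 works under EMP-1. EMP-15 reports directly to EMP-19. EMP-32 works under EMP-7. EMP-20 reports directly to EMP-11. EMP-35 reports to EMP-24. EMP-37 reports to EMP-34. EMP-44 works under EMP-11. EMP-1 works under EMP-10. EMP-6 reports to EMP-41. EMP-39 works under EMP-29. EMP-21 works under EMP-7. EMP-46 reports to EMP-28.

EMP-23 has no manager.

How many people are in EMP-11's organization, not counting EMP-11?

3

EMP-11 directly manages EMP-20, EMP-44. Under EMP-20: EMP-9 (1). EMP-44 has no reports. So EMP-11's organization is 2 direct reports plus everyone under them: 2 + 1 = 3.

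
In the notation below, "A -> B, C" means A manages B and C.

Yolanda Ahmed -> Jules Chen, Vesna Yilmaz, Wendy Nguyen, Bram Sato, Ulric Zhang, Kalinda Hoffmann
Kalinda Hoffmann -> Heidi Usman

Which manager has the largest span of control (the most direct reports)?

Direct-report counts: Yolanda Ahmed has 6; Kalinda Hoffmann has 1. The largest is 6, held by Yolanda Ahmed.

Yolanda Ahmed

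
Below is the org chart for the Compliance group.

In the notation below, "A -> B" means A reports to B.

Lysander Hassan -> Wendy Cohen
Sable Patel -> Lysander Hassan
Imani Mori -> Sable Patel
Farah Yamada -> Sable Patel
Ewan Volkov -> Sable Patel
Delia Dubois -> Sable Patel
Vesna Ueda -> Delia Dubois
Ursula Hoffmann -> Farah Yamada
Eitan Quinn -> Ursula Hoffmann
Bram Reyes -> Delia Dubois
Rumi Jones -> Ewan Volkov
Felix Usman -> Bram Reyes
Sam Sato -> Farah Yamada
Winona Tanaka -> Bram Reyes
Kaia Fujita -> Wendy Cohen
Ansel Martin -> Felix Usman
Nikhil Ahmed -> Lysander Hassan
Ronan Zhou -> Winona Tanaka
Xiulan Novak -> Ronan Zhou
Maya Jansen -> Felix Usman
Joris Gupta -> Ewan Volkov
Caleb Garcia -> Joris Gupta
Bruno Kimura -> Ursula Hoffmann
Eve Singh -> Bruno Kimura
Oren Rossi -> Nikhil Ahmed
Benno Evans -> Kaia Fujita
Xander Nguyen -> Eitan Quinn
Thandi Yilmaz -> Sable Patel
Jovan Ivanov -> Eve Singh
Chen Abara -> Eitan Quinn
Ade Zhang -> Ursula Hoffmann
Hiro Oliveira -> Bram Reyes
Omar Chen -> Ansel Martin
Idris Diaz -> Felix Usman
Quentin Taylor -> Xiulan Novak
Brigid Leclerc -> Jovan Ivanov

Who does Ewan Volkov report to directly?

Ewan Volkov reports directly to Sable Patel.

Sable Patel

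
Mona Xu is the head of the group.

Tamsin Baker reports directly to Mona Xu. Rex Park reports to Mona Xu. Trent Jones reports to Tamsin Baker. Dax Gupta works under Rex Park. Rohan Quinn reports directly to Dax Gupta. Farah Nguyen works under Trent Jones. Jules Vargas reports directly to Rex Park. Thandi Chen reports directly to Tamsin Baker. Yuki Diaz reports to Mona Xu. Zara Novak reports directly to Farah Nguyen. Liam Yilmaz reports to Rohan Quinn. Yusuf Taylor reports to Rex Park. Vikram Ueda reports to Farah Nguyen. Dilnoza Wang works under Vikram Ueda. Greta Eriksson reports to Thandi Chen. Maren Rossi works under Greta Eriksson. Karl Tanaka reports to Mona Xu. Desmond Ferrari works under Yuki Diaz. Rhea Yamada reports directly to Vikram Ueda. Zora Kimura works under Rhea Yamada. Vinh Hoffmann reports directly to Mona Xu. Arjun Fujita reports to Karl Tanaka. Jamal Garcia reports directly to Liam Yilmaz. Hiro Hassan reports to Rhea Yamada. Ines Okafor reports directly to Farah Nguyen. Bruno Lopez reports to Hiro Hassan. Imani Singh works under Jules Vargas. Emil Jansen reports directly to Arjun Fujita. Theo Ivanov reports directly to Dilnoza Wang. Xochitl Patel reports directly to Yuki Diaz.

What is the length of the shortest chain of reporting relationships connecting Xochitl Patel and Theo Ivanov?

8

Xochitl Patel is 2 levels below Mona Xu, and Theo Ivanov is 6 levels below Mona Xu (their lowest common manager). The shortest path runs up from Xochitl Patel to Mona Xu and back down to Theo Ivanov: 2 + 6 = 8 links.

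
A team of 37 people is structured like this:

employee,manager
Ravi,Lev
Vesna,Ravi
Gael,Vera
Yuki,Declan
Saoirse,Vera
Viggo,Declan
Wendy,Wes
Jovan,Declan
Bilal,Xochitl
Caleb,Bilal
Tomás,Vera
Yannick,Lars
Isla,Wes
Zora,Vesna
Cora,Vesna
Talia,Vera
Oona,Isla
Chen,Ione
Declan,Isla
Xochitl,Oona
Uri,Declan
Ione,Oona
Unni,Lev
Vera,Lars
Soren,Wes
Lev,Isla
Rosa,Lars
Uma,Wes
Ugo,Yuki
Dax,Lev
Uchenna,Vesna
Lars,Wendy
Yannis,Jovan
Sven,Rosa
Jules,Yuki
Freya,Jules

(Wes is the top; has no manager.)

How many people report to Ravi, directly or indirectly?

4

Ravi directly manages Vesna. Under Vesna: Cora, Zora, Uchenna (3). That's 4 in total.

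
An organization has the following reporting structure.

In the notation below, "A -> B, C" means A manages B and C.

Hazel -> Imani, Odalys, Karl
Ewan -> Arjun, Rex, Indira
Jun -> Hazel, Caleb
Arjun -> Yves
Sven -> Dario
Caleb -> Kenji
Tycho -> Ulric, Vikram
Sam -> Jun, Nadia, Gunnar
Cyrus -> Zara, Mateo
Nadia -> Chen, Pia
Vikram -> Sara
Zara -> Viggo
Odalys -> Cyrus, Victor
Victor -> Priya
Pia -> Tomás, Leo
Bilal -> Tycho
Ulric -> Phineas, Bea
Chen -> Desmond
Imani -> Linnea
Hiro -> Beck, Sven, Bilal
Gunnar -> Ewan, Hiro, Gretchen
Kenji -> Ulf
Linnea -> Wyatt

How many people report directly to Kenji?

1

Kenji directly manages Ulf. That is 1 direct report.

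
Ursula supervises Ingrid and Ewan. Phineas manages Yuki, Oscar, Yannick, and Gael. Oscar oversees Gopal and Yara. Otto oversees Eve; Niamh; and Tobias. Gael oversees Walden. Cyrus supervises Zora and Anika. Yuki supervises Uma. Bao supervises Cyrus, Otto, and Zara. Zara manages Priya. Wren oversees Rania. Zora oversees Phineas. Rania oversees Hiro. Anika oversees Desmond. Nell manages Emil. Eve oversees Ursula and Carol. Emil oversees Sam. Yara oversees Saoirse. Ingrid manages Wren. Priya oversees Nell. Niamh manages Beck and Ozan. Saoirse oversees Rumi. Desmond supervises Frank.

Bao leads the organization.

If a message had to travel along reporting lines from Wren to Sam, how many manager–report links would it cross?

Wren is 5 levels below Bao, and Sam is 5 levels below Bao (their lowest common manager). The shortest path runs up from Wren to Bao and back down to Sam: 5 + 5 = 10 links.

10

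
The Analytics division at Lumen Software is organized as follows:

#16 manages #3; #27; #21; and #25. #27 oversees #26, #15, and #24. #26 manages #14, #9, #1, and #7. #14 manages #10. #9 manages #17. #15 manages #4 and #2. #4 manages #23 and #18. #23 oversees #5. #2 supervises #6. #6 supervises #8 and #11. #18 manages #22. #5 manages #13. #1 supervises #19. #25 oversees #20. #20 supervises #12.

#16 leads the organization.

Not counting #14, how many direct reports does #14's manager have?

#14 reports to #26. #26's other direct reports are #9, #1, #7 — 3 peers.

3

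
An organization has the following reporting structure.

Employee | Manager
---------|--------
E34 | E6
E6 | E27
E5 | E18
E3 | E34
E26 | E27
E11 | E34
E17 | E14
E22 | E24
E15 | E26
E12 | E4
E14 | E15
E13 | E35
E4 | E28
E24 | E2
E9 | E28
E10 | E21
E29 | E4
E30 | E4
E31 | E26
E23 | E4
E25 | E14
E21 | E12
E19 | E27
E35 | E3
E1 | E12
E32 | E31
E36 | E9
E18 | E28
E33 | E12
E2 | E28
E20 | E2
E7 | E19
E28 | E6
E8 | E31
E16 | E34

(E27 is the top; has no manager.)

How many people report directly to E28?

E28 directly manages E18, E4, E2, E9. That is 4 direct reports.

4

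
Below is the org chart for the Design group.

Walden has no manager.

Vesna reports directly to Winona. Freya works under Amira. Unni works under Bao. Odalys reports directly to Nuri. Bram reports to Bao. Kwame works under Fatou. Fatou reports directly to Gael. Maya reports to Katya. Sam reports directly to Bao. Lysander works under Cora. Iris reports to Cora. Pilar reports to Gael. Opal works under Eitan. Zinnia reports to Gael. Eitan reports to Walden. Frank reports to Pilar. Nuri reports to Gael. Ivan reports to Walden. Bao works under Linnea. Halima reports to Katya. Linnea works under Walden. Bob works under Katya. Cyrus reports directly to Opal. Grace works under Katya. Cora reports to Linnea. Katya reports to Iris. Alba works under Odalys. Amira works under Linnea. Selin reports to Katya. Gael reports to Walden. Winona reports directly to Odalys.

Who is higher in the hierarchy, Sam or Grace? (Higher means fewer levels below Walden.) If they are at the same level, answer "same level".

Sam

Sam is 3 levels below Walden; Grace is 5. Sam is higher.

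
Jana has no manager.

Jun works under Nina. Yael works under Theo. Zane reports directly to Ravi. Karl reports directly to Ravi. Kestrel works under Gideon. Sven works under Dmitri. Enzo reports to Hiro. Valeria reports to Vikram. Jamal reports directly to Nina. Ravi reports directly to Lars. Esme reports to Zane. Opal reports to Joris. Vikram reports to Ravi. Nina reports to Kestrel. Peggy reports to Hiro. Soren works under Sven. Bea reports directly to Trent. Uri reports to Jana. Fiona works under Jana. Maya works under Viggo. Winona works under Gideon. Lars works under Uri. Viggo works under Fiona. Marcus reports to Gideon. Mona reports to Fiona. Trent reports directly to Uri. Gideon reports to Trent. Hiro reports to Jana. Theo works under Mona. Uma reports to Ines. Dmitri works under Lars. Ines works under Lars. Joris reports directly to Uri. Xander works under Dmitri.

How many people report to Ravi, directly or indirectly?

Ravi directly manages Zane, Vikram, Karl. Under Zane: Esme (1). Under Vikram: Valeria (1). Karl has no reports. So Ravi's organization is 3 direct reports plus everyone under them: 2 + 2 + 1 = 5.

5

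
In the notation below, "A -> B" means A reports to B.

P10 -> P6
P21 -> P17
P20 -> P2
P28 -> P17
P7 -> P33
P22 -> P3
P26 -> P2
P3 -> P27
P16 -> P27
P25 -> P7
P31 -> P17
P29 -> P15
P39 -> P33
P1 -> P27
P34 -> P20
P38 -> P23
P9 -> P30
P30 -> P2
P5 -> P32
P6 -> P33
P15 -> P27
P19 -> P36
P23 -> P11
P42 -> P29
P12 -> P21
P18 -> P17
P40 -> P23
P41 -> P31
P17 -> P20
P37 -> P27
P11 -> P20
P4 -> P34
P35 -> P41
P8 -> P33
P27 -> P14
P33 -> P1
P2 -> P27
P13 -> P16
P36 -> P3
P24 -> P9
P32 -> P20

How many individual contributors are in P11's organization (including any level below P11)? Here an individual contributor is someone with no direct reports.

The people in P11's organization with no one reporting to them are P38, P40. That is 2.

2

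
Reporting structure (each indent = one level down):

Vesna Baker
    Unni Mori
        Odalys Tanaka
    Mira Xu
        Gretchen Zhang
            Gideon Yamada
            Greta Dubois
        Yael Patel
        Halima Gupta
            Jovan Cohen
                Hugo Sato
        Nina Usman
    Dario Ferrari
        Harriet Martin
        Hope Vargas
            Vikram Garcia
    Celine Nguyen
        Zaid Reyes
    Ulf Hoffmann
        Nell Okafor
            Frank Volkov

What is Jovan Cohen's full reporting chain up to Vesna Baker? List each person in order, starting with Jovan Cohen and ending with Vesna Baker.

Jovan Cohen reports to Halima Gupta. Halima Gupta reports to Mira Xu. Mira Xu reports to Vesna Baker. Vesna Baker is at the top.

Jovan Cohen -> Halima Gupta -> Mira Xu -> Vesna Baker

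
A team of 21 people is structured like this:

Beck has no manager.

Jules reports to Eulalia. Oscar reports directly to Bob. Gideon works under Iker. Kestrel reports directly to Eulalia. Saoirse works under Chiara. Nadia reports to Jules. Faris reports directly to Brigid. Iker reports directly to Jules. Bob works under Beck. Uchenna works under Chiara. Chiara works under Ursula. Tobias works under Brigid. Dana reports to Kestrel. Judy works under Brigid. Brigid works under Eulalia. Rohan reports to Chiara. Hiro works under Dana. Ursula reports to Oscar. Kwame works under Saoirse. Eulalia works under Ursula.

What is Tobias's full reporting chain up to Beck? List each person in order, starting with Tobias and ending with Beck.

Tobias -> Brigid -> Eulalia -> Ursula -> Oscar -> Bob -> Beck

Tobias reports to Brigid. Brigid reports to Eulalia. Eulalia reports to Ursula. Ursula reports to Oscar. Oscar reports to Bob. Bob reports to Beck. Beck is at the top.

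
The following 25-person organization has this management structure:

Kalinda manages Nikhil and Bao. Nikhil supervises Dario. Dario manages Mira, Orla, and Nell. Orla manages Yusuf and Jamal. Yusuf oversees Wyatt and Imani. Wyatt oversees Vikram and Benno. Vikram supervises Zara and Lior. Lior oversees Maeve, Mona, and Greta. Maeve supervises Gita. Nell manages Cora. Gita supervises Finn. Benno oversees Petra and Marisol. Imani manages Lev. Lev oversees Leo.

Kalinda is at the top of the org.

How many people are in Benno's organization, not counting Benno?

2

Benno directly manages Petra, Marisol. Petra has no reports. Marisol has no reports. So Benno's organization is 2 direct reports plus everyone under them: 1 + 1 = 2.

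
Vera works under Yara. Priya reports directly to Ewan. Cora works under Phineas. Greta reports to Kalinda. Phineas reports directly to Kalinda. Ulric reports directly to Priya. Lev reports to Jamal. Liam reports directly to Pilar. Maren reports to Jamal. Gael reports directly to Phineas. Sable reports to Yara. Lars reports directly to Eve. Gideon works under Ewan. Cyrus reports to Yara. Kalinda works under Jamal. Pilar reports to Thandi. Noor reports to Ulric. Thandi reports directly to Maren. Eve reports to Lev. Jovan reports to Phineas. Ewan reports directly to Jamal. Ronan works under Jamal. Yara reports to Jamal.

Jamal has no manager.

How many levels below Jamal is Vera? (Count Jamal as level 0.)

Chain from Vera up to Jamal: Vera → Yara → Jamal. That is 2 steps up, so Vera is 2 levels below Jamal.

2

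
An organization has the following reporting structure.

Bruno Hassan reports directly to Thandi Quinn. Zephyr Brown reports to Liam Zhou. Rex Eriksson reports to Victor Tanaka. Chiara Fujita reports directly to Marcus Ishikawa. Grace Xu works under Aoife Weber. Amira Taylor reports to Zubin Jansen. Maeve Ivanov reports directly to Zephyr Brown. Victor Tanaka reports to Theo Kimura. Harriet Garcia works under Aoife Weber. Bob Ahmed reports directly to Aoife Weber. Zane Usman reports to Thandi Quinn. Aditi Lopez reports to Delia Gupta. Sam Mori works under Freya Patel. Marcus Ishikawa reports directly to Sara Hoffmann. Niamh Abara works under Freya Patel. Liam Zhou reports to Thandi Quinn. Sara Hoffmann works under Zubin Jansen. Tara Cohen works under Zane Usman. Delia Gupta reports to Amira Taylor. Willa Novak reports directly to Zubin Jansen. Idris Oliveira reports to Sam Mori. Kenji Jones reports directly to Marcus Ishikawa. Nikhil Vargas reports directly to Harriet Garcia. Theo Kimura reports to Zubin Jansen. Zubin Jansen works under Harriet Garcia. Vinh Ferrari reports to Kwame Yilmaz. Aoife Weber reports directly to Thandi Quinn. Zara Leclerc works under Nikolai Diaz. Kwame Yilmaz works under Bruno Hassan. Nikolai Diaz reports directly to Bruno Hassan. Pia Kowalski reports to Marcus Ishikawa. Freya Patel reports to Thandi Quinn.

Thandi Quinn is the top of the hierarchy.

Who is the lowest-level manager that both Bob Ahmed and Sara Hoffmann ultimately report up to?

Bob Ahmed's chain of managers is Aoife Weber, Thandi Quinn. Sara Hoffmann's chain of managers is Zubin Jansen, Harriet Garcia, Aoife Weber, Thandi Quinn. The first manager that appears in both chains is Aoife Weber.

Aoife Weber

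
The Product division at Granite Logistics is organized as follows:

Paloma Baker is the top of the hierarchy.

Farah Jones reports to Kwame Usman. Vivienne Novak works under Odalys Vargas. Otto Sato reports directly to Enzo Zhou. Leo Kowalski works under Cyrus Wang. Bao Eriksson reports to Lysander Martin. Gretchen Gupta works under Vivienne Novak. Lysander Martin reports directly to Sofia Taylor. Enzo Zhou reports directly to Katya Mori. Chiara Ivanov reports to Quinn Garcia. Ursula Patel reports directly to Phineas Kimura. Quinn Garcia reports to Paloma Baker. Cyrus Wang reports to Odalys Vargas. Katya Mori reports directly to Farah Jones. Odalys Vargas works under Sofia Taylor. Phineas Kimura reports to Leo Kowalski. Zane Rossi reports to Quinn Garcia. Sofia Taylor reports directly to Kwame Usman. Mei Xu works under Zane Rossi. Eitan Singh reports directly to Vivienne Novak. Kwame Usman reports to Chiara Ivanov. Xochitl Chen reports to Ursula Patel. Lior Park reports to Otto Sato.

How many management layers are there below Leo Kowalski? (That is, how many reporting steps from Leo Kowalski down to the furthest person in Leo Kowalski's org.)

3

The longest chain under Leo Kowalski runs Leo Kowalski → Phineas Kimura → Ursula Patel → Xochitl Chen, which is 3 levels below Leo Kowalski.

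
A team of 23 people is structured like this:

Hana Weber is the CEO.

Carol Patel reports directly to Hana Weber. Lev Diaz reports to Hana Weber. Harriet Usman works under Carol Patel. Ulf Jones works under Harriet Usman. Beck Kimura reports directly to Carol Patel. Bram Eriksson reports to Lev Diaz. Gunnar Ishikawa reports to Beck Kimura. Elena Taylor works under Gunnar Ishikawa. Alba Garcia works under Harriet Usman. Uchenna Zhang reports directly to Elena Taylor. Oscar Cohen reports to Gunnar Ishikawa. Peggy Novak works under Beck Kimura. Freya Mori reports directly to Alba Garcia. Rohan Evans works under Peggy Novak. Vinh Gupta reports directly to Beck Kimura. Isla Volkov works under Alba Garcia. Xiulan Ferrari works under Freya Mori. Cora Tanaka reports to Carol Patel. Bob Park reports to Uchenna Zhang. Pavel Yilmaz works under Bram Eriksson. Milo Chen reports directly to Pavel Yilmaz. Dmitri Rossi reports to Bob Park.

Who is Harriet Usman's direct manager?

Harriet Usman reports directly to Carol Patel.

Carol Patel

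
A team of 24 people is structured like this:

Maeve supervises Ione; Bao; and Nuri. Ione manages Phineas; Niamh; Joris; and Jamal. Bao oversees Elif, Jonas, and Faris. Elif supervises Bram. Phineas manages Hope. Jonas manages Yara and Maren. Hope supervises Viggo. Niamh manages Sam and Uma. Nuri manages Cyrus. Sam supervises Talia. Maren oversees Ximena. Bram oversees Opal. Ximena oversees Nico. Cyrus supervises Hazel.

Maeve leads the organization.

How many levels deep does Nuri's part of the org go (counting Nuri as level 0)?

2

The longest chain under Nuri runs Nuri → Cyrus → Hazel, which is 2 levels below Nuri.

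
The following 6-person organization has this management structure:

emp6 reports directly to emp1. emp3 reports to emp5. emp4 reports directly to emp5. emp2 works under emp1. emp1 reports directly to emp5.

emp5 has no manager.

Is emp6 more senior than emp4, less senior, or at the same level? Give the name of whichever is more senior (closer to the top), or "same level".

emp4

emp6 is 2 levels below emp5; emp4 is 1. emp4 is higher.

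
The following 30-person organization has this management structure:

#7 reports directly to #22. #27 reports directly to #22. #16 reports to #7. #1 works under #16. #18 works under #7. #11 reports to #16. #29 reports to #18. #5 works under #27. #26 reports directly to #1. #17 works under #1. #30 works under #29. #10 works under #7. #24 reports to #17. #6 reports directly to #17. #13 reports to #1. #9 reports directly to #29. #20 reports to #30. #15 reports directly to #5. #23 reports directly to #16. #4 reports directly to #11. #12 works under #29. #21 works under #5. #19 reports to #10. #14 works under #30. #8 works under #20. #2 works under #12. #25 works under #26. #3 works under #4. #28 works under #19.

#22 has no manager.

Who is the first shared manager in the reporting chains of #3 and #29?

#7

#3's chain of managers is #4, #11, #16, #7, #22. #29's chain of managers is #18, #7, #22. The first manager that appears in both chains is #7.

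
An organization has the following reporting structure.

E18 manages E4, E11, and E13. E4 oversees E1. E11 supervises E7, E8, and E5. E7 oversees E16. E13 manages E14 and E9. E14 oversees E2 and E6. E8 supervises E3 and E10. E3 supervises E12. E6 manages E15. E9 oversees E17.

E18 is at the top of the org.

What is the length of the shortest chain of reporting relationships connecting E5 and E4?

E5 is 2 levels below E18, and E4 is 1 level below E18 (their lowest common manager). The shortest path runs up from E5 to E18 and back down to E4: 2 + 1 = 3 links.

3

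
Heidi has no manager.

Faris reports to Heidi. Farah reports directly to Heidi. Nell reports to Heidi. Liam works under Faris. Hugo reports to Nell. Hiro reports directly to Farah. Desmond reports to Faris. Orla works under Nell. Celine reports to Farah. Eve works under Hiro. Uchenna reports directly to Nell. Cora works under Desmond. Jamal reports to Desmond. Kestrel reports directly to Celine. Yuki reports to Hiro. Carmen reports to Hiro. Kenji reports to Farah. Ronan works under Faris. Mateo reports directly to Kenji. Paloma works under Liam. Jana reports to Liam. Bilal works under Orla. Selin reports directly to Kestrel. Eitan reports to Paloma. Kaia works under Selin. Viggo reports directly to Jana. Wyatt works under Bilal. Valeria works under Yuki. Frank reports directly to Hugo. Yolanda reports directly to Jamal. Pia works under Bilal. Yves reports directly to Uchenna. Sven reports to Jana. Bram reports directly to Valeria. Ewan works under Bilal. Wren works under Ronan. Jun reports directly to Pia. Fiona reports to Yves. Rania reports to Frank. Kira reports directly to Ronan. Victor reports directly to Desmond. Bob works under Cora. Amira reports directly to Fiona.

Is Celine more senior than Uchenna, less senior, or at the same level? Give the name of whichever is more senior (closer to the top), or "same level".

same level

Both Celine and Uchenna are 2 levels below Heidi.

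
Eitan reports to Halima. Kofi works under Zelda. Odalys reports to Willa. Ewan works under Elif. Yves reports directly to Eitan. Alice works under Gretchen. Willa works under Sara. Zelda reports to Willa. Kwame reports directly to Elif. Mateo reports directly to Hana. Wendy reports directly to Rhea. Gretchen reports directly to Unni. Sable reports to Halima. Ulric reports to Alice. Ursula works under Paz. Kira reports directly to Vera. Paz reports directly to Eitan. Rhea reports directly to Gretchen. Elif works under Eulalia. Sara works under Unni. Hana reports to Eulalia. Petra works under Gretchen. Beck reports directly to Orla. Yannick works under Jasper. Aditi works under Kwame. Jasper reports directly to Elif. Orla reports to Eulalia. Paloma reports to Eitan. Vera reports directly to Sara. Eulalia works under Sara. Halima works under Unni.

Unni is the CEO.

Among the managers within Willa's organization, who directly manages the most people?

Willa

Direct-report counts within Willa's organization: Willa has 2; Zelda has 1. The largest is 2, held by Willa.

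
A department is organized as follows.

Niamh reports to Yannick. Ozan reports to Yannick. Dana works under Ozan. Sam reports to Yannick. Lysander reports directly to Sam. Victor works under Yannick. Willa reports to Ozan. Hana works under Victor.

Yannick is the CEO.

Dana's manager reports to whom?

Yannick

Dana reports to Ozan, and Ozan reports to Yannick. So Dana's skip-level manager is Yannick.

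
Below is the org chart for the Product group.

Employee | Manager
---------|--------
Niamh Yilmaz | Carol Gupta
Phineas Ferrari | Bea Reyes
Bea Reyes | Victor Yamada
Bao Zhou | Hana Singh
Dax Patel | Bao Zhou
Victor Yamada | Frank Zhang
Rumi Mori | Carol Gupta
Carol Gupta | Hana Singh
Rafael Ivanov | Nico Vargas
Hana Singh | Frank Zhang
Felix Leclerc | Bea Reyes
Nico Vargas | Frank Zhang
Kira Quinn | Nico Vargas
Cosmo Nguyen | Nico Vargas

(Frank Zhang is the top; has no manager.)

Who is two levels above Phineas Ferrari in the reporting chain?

Phineas Ferrari reports to Bea Reyes, and Bea Reyes reports to Victor Yamada. So Phineas Ferrari's skip-level manager is Victor Yamada.

Victor Yamada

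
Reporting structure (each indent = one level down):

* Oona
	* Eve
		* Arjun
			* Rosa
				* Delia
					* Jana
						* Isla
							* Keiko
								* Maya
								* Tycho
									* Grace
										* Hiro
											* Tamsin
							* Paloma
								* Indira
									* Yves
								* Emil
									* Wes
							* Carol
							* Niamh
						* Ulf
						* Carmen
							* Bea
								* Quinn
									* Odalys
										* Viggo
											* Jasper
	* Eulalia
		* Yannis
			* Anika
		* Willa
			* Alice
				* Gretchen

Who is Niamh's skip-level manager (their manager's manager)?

Jana

Niamh reports to Isla, and Isla reports to Jana. So Niamh's skip-level manager is Jana.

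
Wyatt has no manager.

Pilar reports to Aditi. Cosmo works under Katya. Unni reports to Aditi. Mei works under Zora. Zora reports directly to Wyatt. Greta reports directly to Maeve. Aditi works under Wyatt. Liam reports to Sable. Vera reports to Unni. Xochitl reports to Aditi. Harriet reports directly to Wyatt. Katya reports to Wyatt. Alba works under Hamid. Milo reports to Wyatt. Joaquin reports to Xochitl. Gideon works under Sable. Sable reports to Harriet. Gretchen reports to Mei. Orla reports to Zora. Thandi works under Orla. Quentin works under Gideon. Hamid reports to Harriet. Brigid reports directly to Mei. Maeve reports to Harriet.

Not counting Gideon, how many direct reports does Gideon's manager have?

Gideon reports to Sable. Sable's other direct reports are Liam — 1 peer.

1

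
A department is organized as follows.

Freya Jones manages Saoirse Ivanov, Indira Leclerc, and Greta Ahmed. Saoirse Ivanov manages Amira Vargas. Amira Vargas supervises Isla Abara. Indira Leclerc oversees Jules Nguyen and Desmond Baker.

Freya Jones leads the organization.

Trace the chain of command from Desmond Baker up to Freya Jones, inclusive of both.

Desmond Baker -> Indira Leclerc -> Freya Jones

Desmond Baker reports to Indira Leclerc. Indira Leclerc reports to Freya Jones. Freya Jones is at the top.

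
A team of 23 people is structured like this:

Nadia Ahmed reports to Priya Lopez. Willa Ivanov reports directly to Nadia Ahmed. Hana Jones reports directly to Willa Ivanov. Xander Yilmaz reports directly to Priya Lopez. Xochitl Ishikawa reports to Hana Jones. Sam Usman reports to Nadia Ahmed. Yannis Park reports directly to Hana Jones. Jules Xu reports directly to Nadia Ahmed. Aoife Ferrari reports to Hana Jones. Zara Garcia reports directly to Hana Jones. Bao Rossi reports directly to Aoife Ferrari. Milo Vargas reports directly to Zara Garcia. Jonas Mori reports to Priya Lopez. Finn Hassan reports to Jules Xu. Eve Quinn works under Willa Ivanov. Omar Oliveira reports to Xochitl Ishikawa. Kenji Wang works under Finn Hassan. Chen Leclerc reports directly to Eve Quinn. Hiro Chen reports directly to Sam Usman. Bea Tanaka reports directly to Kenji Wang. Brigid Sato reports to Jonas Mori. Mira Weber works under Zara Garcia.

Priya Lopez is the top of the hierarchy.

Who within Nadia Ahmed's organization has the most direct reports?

Direct-report counts within Nadia Ahmed's organization: Nadia Ahmed has 3; Jules Xu has 1; Finn Hassan has 1; Kenji Wang has 1; Sam Usman has 1; Willa Ivanov has 2; Eve Quinn has 1; Hana Jones has 4; Zara Garcia has 2; Aoife Ferrari has 1; Xochitl Ishikawa has 1. The largest is 4, held by Hana Jones.

Hana Jones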